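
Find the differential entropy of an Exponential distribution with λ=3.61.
-0.2837 nats

We have X ~ Exponential(λ=3.61).

The differential entropy measures the uncertainty or information content of the distribution.

For an Exponential distribution with λ=3.61:
h(X) = -0.2837 nats

(In bits, this would be -0.4093 bits.)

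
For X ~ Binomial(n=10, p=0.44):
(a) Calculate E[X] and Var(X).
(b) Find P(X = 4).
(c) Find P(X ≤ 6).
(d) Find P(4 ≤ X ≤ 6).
(a) E[X] = 4.4000, Var(X) = 2.4640
(b) P(X = 4) = 0.242749
(c) P(X ≤ 6) = 0.909157
(d) P(4 ≤ X ≤ 6) = 0.621488

We have X ~ Binomial(n=10, p=0.44).

(a) Moments:
E[X] = 4.4000
Var(X) = 2.4640
σ = √Var(X) = 1.5697

(b) Point probability using PMF:
P(X = 4) = 0.242749

(c) Cumulative probability using CDF:
P(X ≤ 6) = F(6) = 0.909157

(d) Range probability:
P(4 ≤ X ≤ 6) = P(X ≤ 6) - P(X ≤ 3)
                   = F(6) - F(3)
                   = 0.909157 - 0.287669
                   = 0.621488

This means approximately 62.1% of outcomes fall in the interval [4, 6].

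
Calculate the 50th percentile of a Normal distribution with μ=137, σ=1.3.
137.0000

We have X ~ Normal(μ=137, σ=1.3).

We want to find x such that P(X ≤ x) = 0.5.

This is the 50th percentile, which means 50% of values fall below this point.

Using the inverse CDF (quantile function):
x = F⁻¹(0.5) = 137.0000

Verification: P(X ≤ 137.0000) = 0.5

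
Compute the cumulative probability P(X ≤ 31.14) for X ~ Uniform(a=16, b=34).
0.841111

We have X ~ Uniform(a=16, b=34).

The CDF gives us P(X ≤ k).

Using the CDF:
P(X ≤ 31.14) = 0.841111

This means there's approximately a 84.1% chance that X is at most 31.14.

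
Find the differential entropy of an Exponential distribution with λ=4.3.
-0.4586 nats

We have X ~ Exponential(λ=4.3).

The differential entropy measures the uncertainty or information content of the distribution.

For an Exponential distribution with λ=4.3:
h(X) = -0.4586 nats

(In bits, this would be -0.6616 bits.)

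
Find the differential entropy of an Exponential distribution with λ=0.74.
1.3011 nats

We have X ~ Exponential(λ=0.74).

The differential entropy measures the uncertainty or information content of the distribution.

For an Exponential distribution with λ=0.74:
h(X) = 1.3011 nats

(In bits, this would be 1.8771 bits.)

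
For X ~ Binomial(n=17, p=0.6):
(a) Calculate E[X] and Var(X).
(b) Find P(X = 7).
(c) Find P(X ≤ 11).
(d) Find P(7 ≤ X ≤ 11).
(a) E[X] = 10.2000, Var(X) = 4.0800
(b) P(X = 7) = 0.057087
(c) P(X ≤ 11) = 0.736069
(d) P(7 ≤ X ≤ 11) = 0.701256

We have X ~ Binomial(n=17, p=0.6).

(a) Moments:
E[X] = 10.2000
Var(X) = 4.0800
σ = √Var(X) = 2.0199

(b) Point probability using PMF:
P(X = 7) = 0.057087

(c) Cumulative probability using CDF:
P(X ≤ 11) = F(11) = 0.736069

(d) Range probability:
P(7 ≤ X ≤ 11) = P(X ≤ 11) - P(X ≤ 6)
                   = F(11) - F(6)
                   = 0.736069 - 0.034813
                   = 0.701256

This means approximately 70.1% of outcomes fall in the interval [7, 11].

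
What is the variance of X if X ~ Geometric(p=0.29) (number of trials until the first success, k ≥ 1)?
8.4423

We have X ~ Geometric(p=0.29) (number of trials until the first success, k ≥ 1).

For a Geometric distribution with p=0.29 (number of trials until the first success, k ≥ 1):
Var(X) = 8.4423

The variance measures the spread of the distribution around the mean.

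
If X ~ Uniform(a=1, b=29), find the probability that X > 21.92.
0.252857

We have X ~ Uniform(a=1, b=29).

P(X > 21.92) = 1 - P(X ≤ 21.92)
                = 1 - F(21.92)
                = 1 - 0.747143
                = 0.252857

So there's approximately a 25.3% chance that X exceeds 21.92.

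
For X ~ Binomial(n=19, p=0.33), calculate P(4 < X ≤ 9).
0.742957

We have X ~ Binomial(n=19, p=0.33).

To find P(4 < X ≤ 9), we use:
P(4 < X ≤ 9) = P(X ≤ 9) - P(X ≤ 4)
                 = F(9) - F(4)
                 = 0.939212 - 0.196256
                 = 0.742957

So there's approximately a 74.3% chance that X falls in this range.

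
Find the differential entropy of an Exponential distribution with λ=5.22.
-0.6525 nats

We have X ~ Exponential(λ=5.22).

The differential entropy measures the uncertainty or information content of the distribution.

For an Exponential distribution with λ=5.22:
h(X) = -0.6525 nats

(In bits, this would be -0.9414 bits.)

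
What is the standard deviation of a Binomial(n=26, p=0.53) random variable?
2.5449

We have X ~ Binomial(n=26, p=0.53).

For a Binomial distribution with n=26, p=0.53:
σ = √Var(X) = 2.5449

The standard deviation is the square root of the variance.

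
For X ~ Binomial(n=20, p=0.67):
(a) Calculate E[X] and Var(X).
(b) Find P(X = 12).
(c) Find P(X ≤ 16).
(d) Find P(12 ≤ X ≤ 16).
(a) E[X] = 13.4000, Var(X) = 4.4220
(b) P(X = 12) = 0.144969
(c) P(X ≤ 16) = 0.935819
(d) P(12 ≤ X ≤ 16) = 0.754037

We have X ~ Binomial(n=20, p=0.67).

(a) Moments:
E[X] = 13.4000
Var(X) = 4.4220
σ = √Var(X) = 2.1029

(b) Point probability using PMF:
P(X = 12) = 0.144969

(c) Cumulative probability using CDF:
P(X ≤ 16) = F(16) = 0.935819

(d) Range probability:
P(12 ≤ X ≤ 16) = P(X ≤ 16) - P(X ≤ 11)
                   = F(16) - F(11)
                   = 0.935819 - 0.181782
                   = 0.754037

This means approximately 75.4% of outcomes fall in the interval [12, 16].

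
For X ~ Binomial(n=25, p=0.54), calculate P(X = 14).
0.155930

We have X ~ Binomial(n=25, p=0.54).

For a Binomial distribution, the PMF gives us the probability of each outcome.

Using the PMF formula:
P(X = 14) = 0.155930

Rounded to 4 decimal places: 0.1559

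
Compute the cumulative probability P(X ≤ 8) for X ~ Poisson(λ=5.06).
0.927919

We have X ~ Poisson(λ=5.06).

The CDF gives us P(X ≤ k).

Using the CDF:
P(X ≤ 8) = 0.927919

This means there's approximately a 92.8% chance that X is at most 8.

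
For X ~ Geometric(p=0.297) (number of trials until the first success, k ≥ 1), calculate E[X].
3.3670

We have X ~ Geometric(p=0.297) (number of trials until the first success, k ≥ 1).

For a Geometric distribution with p=0.297 (number of trials until the first success, k ≥ 1):
E[X] = 3.3670

This is the expected (average) value of X.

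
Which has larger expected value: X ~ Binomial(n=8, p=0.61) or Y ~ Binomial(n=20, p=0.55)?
Y has larger mean (11.0000 > 4.8800)

Compute the expected value for each distribution:

X ~ Binomial(n=8, p=0.61):
E[X] = 4.8800

Y ~ Binomial(n=20, p=0.55):
E[Y] = 11.0000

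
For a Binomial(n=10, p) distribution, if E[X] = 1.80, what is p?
p = 0.18

For a Binomial(n, p) distribution:
E[X] = n × p

Given n = 10 and E[X] = 1.80:
1.80 = 10 × p
p = 1.80 / 10 = 0.18

Verification: Binomial(10, 0.18) has E[X] = 1.80 ✓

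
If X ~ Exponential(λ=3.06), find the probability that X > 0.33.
0.364292

We have X ~ Exponential(λ=3.06).

P(X > 0.33) = 1 - P(X ≤ 0.33)
                = 1 - F(0.33)
                = 1 - 0.635708
                = 0.364292

So there's approximately a 36.4% chance that X exceeds 0.33.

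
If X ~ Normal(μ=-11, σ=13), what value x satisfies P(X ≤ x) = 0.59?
-8.0419

We have X ~ Normal(μ=-11, σ=13).

We want to find x such that P(X ≤ x) = 0.59.

This is the 59th percentile, which means 59% of values fall below this point.

Using the inverse CDF (quantile function):
x = F⁻¹(0.59) = -8.0419

Verification: P(X ≤ -8.0419) = 0.59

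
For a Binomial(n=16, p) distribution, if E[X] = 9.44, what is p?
p = 0.59

For a Binomial(n, p) distribution:
E[X] = n × p

Given n = 16 and E[X] = 9.44:
9.44 = 16 × p
p = 9.44 / 16 = 0.59

Verification: Binomial(16, 0.59) has E[X] = 9.44 ✓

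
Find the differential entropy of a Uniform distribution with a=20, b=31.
2.3979 nats

We have X ~ Uniform(a=20, b=31).

The differential entropy measures the uncertainty or information content of the distribution.

For a Uniform distribution with a=20, b=31:
h(X) = 2.3979 nats

(In bits, this would be 3.4594 bits.)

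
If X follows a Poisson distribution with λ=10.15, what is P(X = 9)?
0.123124

We have X ~ Poisson(λ=10.15).

For a Poisson distribution, the PMF gives us the probability of each outcome.

Using the PMF formula:
P(X = 9) = 0.123124

Rounded to 4 decimal places: 0.1231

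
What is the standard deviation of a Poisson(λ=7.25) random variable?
2.6926

We have X ~ Poisson(λ=7.25).

For a Poisson distribution with λ=7.25:
σ = √Var(X) = 2.6926

The standard deviation is the square root of the variance.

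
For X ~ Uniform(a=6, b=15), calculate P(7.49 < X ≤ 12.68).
0.576667

We have X ~ Uniform(a=6, b=15).

To find P(7.49 < X ≤ 12.68), we use:
P(7.49 < X ≤ 12.68) = P(X ≤ 12.68) - P(X ≤ 7.49)
                 = F(12.68) - F(7.49)
                 = 0.742222 - 0.165556
                 = 0.576667

So there's approximately a 57.7% chance that X falls in this range.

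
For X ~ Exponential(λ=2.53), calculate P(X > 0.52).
0.268313

We have X ~ Exponential(λ=2.53).

P(X > 0.52) = 1 - P(X ≤ 0.52)
                = 1 - F(0.52)
                = 1 - 0.731687
                = 0.268313

So there's approximately a 26.8% chance that X exceeds 0.52.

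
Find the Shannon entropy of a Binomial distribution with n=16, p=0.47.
2.1098 nats

We have X ~ Binomial(n=16, p=0.47).

The Shannon entropy measures the uncertainty or information content of the distribution.

For a Binomial distribution with n=16, p=0.47:
H(X) = 2.1098 nats

(In bits, this would be 3.0438 bits.)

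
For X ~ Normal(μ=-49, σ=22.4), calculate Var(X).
501.7600

We have X ~ Normal(μ=-49, σ=22.4).

For a Normal distribution with μ=-49, σ=22.4:
Var(X) = 501.7600

The variance measures the spread of the distribution around the mean.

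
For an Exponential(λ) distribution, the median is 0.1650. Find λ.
λ = 4.2009

For X ~ Exponential(λ), the CDF is F(x) = 1 - e^(-λx).
The median m satisfies F(m) = 0.5:
1 - e^(-λm) = 0.5
e^(-λm) = 0.5
λm = ln(2)
m = ln(2) / λ

Given m = 0.1650:
λ = ln(2) / 0.1650 = 0.693147 / 0.1650 = 4.2009

Verification: ln(2) / 4.2009 = 0.1650 ✓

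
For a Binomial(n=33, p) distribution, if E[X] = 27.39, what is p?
p = 0.83

For a Binomial(n, p) distribution:
E[X] = n × p

Given n = 33 and E[X] = 27.39:
27.39 = 33 × p
p = 27.39 / 33 = 0.83

Verification: Binomial(33, 0.83) has E[X] = 27.39 ✓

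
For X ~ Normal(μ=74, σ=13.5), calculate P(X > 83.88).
0.232129

We have X ~ Normal(μ=74, σ=13.5).

P(X > 83.88) = 1 - P(X ≤ 83.88)
                = 1 - F(83.88)
                = 1 - 0.767871
                = 0.232129

So there's approximately a 23.2% chance that X exceeds 83.88.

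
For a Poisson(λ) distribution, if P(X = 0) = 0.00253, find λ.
λ = 5.9795

For a Poisson(λ) distribution, the PMF at 0 is:
P(X = 0) = λ^0 e^(-λ) / 0! = e^(-λ)

Given P(X = 0) = 0.00253:
e^(-λ) = 0.00253
-λ = ln(0.00253)
λ = -ln(0.00253) = 5.9795

Verification: e^(-5.9795) = 0.00253 ✓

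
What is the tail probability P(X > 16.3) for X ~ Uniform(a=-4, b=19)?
0.117391

We have X ~ Uniform(a=-4, b=19).

P(X > 16.3) = 1 - P(X ≤ 16.3)
                = 1 - F(16.3)
                = 1 - 0.882609
                = 0.117391

So there's approximately a 11.7% chance that X exceeds 16.3.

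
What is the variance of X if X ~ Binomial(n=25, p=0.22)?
4.2900

We have X ~ Binomial(n=25, p=0.22).

For a Binomial distribution with n=25, p=0.22:
Var(X) = 4.2900

The variance measures the spread of the distribution around the mean.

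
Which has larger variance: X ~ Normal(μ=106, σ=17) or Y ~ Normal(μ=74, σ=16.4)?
X has larger variance (289.0000 > 268.9600)

Compute the variance for each distribution:

X ~ Normal(μ=106, σ=17):
Var(X) = 289.0000

Y ~ Normal(μ=74, σ=16.4):
Var(Y) = 268.9600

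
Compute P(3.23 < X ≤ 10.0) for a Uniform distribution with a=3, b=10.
0.967143

We have X ~ Uniform(a=3, b=10).

To find P(3.23 < X ≤ 10.0), we use:
P(3.23 < X ≤ 10.0) = P(X ≤ 10.0) - P(X ≤ 3.23)
                 = F(10.0) - F(3.23)
                 = 1.000000 - 0.032857
                 = 0.967143

So there's approximately a 96.7% chance that X falls in this range.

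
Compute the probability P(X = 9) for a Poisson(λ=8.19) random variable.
0.126742

We have X ~ Poisson(λ=8.19).

For a Poisson distribution, the PMF gives us the probability of each outcome.

Using the PMF formula:
P(X = 9) = 0.126742

Rounded to 4 decimal places: 0.1267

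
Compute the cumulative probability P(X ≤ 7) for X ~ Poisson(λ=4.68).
0.897851

We have X ~ Poisson(λ=4.68).

The CDF gives us P(X ≤ k).

Using the CDF:
P(X ≤ 7) = 0.897851

This means there's approximately a 89.8% chance that X is at most 7.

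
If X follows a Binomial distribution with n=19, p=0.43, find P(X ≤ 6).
0.221341

We have X ~ Binomial(n=19, p=0.43).

The CDF gives us P(X ≤ k).

Using the CDF:
P(X ≤ 6) = 0.221341

This means there's approximately a 22.1% chance that X is at most 6.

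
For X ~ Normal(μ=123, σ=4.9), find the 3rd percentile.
113.7841

We have X ~ Normal(μ=123, σ=4.9).

We want to find x such that P(X ≤ x) = 0.03.

This is the 3rd percentile, which means 3% of values fall below this point.

Using the inverse CDF (quantile function):
x = F⁻¹(0.03) = 113.7841

Verification: P(X ≤ 113.7841) = 0.03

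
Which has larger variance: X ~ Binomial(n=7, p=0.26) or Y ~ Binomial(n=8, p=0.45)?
Y has larger variance (1.9800 > 1.3468)

Compute the variance for each distribution:

X ~ Binomial(n=7, p=0.26):
Var(X) = 1.3468

Y ~ Binomial(n=8, p=0.45):
Var(Y) = 1.9800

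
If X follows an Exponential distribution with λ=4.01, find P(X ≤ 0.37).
0.773203

We have X ~ Exponential(λ=4.01).

The CDF gives us P(X ≤ k).

Using the CDF:
P(X ≤ 0.37) = 0.773203

This means there's approximately a 77.3% chance that X is at most 0.37.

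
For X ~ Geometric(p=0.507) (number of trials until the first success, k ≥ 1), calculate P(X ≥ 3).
0.243049

We have X ~ Geometric(p=0.507) (number of trials until the first success, k ≥ 1).

For discrete distributions, P(X ≥ 3) = 1 - P(X ≤ 2).

P(X ≤ 2) = 0.756951
P(X ≥ 3) = 1 - 0.756951 = 0.243049

So there's approximately a 24.3% chance that X is at least 3.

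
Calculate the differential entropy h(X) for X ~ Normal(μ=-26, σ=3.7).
2.7273 nats

We have X ~ Normal(μ=-26, σ=3.7).

The differential entropy measures the uncertainty or information content of the distribution.

For a Normal distribution with μ=-26, σ=3.7:
h(X) = 2.7273 nats

(In bits, this would be 3.9346 bits.)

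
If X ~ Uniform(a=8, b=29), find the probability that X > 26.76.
0.106667

We have X ~ Uniform(a=8, b=29).

P(X > 26.76) = 1 - P(X ≤ 26.76)
                = 1 - F(26.76)
                = 1 - 0.893333
                = 0.106667

So there's approximately a 10.7% chance that X exceeds 26.76.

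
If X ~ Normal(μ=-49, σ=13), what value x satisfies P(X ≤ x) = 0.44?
-50.9626

We have X ~ Normal(μ=-49, σ=13).

We want to find x such that P(X ≤ x) = 0.44.

This is the 44th percentile, which means 44% of values fall below this point.

Using the inverse CDF (quantile function):
x = F⁻¹(0.44) = -50.9626

Verification: P(X ≤ -50.9626) = 0.44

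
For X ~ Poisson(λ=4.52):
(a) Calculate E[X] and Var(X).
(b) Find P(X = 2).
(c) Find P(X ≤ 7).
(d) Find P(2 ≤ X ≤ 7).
(a) E[X] = 4.5200, Var(X) = 4.5200
(b) P(X = 2) = 0.111234
(c) P(X ≤ 7) = 0.911757
(d) P(2 ≤ X ≤ 7) = 0.851650

We have X ~ Poisson(λ=4.52).

(a) Moments:
E[X] = 4.5200
Var(X) = 4.5200
σ = √Var(X) = 2.1260

(b) Point probability using PMF:
P(X = 2) = 0.111234

(c) Cumulative probability using CDF:
P(X ≤ 7) = F(7) = 0.911757

(d) Range probability:
P(2 ≤ X ≤ 7) = P(X ≤ 7) - P(X ≤ 1)
                   = F(7) - F(1)
                   = 0.911757 - 0.060107
                   = 0.851650

This means approximately 85.2% of outcomes fall in the interval [2, 7].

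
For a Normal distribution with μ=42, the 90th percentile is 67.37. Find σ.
σ = 19.7963

For X ~ Normal(μ, σ), the p-th percentile satisfies x = μ + z_p × σ,
where z_p = Φ⁻¹(p) is the standard normal quantile.

Step 1: z_{0.9} = Φ⁻¹(0.9) = 1.2816

Step 2: Solve for σ:
67.37 = 42 + 1.2816 × σ
σ = (67.37 - 42) / 1.2816
σ = 25.37 / 1.2816
σ = 19.7963

Verification: μ + z × σ = 42 + 1.2816 × 19.7963 = 67.37 ✓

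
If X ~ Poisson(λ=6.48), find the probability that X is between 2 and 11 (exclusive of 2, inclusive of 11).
0.923100

We have X ~ Poisson(λ=6.48).

To find P(2 < X ≤ 11), we use:
P(2 < X ≤ 11) = P(X ≤ 11) - P(X ≤ 2)
                 = F(11) - F(2)
                 = 0.966775 - 0.043676
                 = 0.923100

So there's approximately a 92.3% chance that X falls in this range.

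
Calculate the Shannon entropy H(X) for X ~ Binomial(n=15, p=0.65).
2.0295 nats

We have X ~ Binomial(n=15, p=0.65).

The Shannon entropy measures the uncertainty or information content of the distribution.

For a Binomial distribution with n=15, p=0.65:
H(X) = 2.0295 nats

(In bits, this would be 2.9280 bits.)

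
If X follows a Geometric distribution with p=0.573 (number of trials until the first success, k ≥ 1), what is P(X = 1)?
0.573000

We have X ~ Geometric(p=0.573) (number of trials until the first success, k ≥ 1).

For a Geometric distribution, the PMF gives us the probability of each outcome.

Using the PMF formula:
P(X = 1) = 0.573000

Rounded to 4 decimal places: 0.5730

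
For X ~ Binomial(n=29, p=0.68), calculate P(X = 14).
0.013244

We have X ~ Binomial(n=29, p=0.68).

For a Binomial distribution, the PMF gives us the probability of each outcome.

Using the PMF formula:
P(X = 14) = 0.013244

Rounded to 4 decimal places: 0.0132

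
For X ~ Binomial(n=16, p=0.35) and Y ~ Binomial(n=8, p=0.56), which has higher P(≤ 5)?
Y has higher probability (P(Y ≤ 5) = 0.7624 > P(X ≤ 5) = 0.4900)

Compute P(≤ 5) for each distribution:

X ~ Binomial(n=16, p=0.35):
P(X ≤ 5) = 0.4900

Y ~ Binomial(n=8, p=0.56):
P(Y ≤ 5) = 0.7624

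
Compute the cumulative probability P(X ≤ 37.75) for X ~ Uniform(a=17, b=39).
0.943182

We have X ~ Uniform(a=17, b=39).

The CDF gives us P(X ≤ k).

Using the CDF:
P(X ≤ 37.75) = 0.943182

This means there's approximately a 94.3% chance that X is at most 37.75.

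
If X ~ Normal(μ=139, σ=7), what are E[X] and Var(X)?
E[X] = 139.0000, Var(X) = 49.0000

We have X ~ Normal(μ=139, σ=7).

For a Normal distribution with μ=139, σ=7:

Expected value:
E[X] = 139.0000

Variance:
Var(X) = 49.0000

Standard deviation:
σ = √Var(X) = 7.0000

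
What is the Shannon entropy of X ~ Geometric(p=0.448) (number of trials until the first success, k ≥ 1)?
1.5351 nats

We have X ~ Geometric(p=0.448) (number of trials until the first success, k ≥ 1).

The Shannon entropy measures the uncertainty or information content of the distribution.

For a Geometric distribution with p=0.448 (number of trials until the first success, k ≥ 1):
H(X) = 1.5351 nats

(In bits, this would be 2.2147 bits.)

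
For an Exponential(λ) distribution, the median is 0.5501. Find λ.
λ = 1.2600

For X ~ Exponential(λ), the CDF is F(x) = 1 - e^(-λx).
The median m satisfies F(m) = 0.5:
1 - e^(-λm) = 0.5
e^(-λm) = 0.5
λm = ln(2)
m = ln(2) / λ

Given m = 0.5501:
λ = ln(2) / 0.5501 = 0.693147 / 0.5501 = 1.2600

Verification: ln(2) / 1.2600 = 0.5501 ✓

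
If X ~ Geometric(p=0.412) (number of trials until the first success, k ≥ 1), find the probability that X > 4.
0.119539

We have X ~ Geometric(p=0.412) (number of trials until the first success, k ≥ 1).

P(X > 4) = 1 - P(X ≤ 4)
                = 1 - F(4)
                = 1 - 0.880461
                = 0.119539

So there's approximately a 12.0% chance that X exceeds 4.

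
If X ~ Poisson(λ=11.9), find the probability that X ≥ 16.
0.148436

We have X ~ Poisson(λ=11.9).

For discrete distributions, P(X ≥ 16) = 1 - P(X ≤ 15).

P(X ≤ 15) = 0.851564
P(X ≥ 16) = 1 - 0.851564 = 0.148436

So there's approximately a 14.8% chance that X is at least 16.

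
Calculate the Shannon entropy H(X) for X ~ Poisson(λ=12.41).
2.6712 nats

We have X ~ Poisson(λ=12.41).

The Shannon entropy measures the uncertainty or information content of the distribution.

For a Poisson distribution with λ=12.41:
H(X) = 2.6712 nats

(In bits, this would be 3.8537 bits.)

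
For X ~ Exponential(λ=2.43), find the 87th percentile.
0.8396

We have X ~ Exponential(λ=2.43).

We want to find x such that P(X ≤ x) = 0.87.

This is the 87th percentile, which means 87% of values fall below this point.

Using the inverse CDF (quantile function):
x = F⁻¹(0.87) = 0.8396

Verification: P(X ≤ 0.8396) = 0.87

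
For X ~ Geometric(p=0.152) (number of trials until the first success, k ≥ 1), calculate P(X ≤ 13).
0.882741

We have X ~ Geometric(p=0.152) (number of trials until the first success, k ≥ 1).

The CDF gives us P(X ≤ k).

Using the CDF:
P(X ≤ 13) = 0.882741

This means there's approximately a 88.3% chance that X is at most 13.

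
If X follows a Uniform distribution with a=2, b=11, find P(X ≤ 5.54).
0.393333

We have X ~ Uniform(a=2, b=11).

The CDF gives us P(X ≤ k).

Using the CDF:
P(X ≤ 5.54) = 0.393333

This means there's approximately a 39.3% chance that X is at most 5.54.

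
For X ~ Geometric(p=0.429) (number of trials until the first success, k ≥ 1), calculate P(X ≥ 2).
0.571000

We have X ~ Geometric(p=0.429) (number of trials until the first success, k ≥ 1).

For discrete distributions, P(X ≥ 2) = 1 - P(X ≤ 1).

P(X ≤ 1) = 0.429000
P(X ≥ 2) = 1 - 0.429000 = 0.571000

So there's approximately a 57.1% chance that X is at least 2.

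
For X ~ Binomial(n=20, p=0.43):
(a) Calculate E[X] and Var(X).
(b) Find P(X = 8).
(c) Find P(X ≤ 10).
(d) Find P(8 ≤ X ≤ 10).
(a) E[X] = 8.6000, Var(X) = 4.9020
(b) P(X = 8) = 0.173186
(c) P(X ≤ 10) = 0.805109
(d) P(8 ≤ X ≤ 10) = 0.491940

We have X ~ Binomial(n=20, p=0.43).

(a) Moments:
E[X] = 8.6000
Var(X) = 4.9020
σ = √Var(X) = 2.2140

(b) Point probability using PMF:
P(X = 8) = 0.173186

(c) Cumulative probability using CDF:
P(X ≤ 10) = F(10) = 0.805109

(d) Range probability:
P(8 ≤ X ≤ 10) = P(X ≤ 10) - P(X ≤ 7)
                   = F(10) - F(7)
                   = 0.805109 - 0.313170
                   = 0.491940

This means approximately 49.2% of outcomes fall in the interval [8, 10].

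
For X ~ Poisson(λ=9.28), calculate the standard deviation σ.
3.0463

We have X ~ Poisson(λ=9.28).

For a Poisson distribution with λ=9.28:
σ = √Var(X) = 3.0463

The standard deviation is the square root of the variance.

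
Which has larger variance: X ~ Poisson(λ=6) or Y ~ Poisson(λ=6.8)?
Y has larger variance (6.8000 > 6.0000)

Compute the variance for each distribution:

X ~ Poisson(λ=6):
Var(X) = 6.0000

Y ~ Poisson(λ=6.8):
Var(Y) = 6.8000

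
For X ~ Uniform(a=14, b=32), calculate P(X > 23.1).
0.494444

We have X ~ Uniform(a=14, b=32).

P(X > 23.1) = 1 - P(X ≤ 23.1)
                = 1 - F(23.1)
                = 1 - 0.505556
                = 0.494444

So there's approximately a 49.4% chance that X exceeds 23.1.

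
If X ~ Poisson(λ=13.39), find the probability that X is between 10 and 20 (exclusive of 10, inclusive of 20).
0.747648

We have X ~ Poisson(λ=13.39).

To find P(10 < X ≤ 20), we use:
P(10 < X ≤ 20) = P(X ≤ 20) - P(X ≤ 10)
                 = F(20) - F(10)
                 = 0.967349 - 0.219702
                 = 0.747648

So there's approximately a 74.8% chance that X falls in this range.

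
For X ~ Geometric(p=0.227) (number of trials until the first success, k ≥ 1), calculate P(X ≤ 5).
0.724007

We have X ~ Geometric(p=0.227) (number of trials until the first success, k ≥ 1).

The CDF gives us P(X ≤ k).

Using the CDF:
P(X ≤ 5) = 0.724007

This means there's approximately a 72.4% chance that X is at most 5.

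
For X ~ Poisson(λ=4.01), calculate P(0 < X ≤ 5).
0.765432

We have X ~ Poisson(λ=4.01).

To find P(0 < X ≤ 5), we use:
P(0 < X ≤ 5) = P(X ≤ 5) - P(X ≤ 0)
                 = F(5) - F(0)
                 = 0.783566 - 0.018133
                 = 0.765432

So there's approximately a 76.5% chance that X falls in this range.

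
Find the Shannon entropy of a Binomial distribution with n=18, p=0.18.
1.8896 nats

We have X ~ Binomial(n=18, p=0.18).

The Shannon entropy measures the uncertainty or information content of the distribution.

For a Binomial distribution with n=18, p=0.18:
H(X) = 1.8896 nats

(In bits, this would be 2.7261 bits.)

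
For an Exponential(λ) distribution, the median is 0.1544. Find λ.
λ = 4.4893

For X ~ Exponential(λ), the CDF is F(x) = 1 - e^(-λx).
The median m satisfies F(m) = 0.5:
1 - e^(-λm) = 0.5
e^(-λm) = 0.5
λm = ln(2)
m = ln(2) / λ

Given m = 0.1544:
λ = ln(2) / 0.1544 = 0.693147 / 0.1544 = 4.4893

Verification: ln(2) / 4.4893 = 0.1544 ✓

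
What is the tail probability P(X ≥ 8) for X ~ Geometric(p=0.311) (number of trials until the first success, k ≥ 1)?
0.073711

We have X ~ Geometric(p=0.311) (number of trials until the first success, k ≥ 1).

For discrete distributions, P(X ≥ 8) = 1 - P(X ≤ 7).

P(X ≤ 7) = 0.926289
P(X ≥ 8) = 1 - 0.926289 = 0.073711

So there's approximately a 7.4% chance that X is at least 8.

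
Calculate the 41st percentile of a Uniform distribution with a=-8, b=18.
2.6600

We have X ~ Uniform(a=-8, b=18).

We want to find x such that P(X ≤ x) = 0.41.

This is the 41st percentile, which means 41% of values fall below this point.

Using the inverse CDF (quantile function):
x = F⁻¹(0.41) = 2.6600

Verification: P(X ≤ 2.6600) = 0.41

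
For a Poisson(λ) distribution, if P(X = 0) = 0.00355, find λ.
λ = 5.6408

For a Poisson(λ) distribution, the PMF at 0 is:
P(X = 0) = λ^0 e^(-λ) / 0! = e^(-λ)

Given P(X = 0) = 0.00355:
e^(-λ) = 0.00355
-λ = ln(0.00355)
λ = -ln(0.00355) = 5.6408

Verification: e^(-5.6408) = 0.00355 ✓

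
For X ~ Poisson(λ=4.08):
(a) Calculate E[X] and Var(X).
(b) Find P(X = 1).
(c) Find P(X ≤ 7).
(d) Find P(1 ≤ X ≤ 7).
(a) E[X] = 4.0800, Var(X) = 4.0800
(b) P(X = 1) = 0.068982
(c) P(X ≤ 7) = 0.943960
(d) P(1 ≤ X ≤ 7) = 0.927052

We have X ~ Poisson(λ=4.08).

(a) Moments:
E[X] = 4.0800
Var(X) = 4.0800
σ = √Var(X) = 2.0199

(b) Point probability using PMF:
P(X = 1) = 0.068982

(c) Cumulative probability using CDF:
P(X ≤ 7) = F(7) = 0.943960

(d) Range probability:
P(1 ≤ X ≤ 7) = P(X ≤ 7) - P(X ≤ 0)
                   = F(7) - F(0)
                   = 0.943960 - 0.016907
                   = 0.927052

This means approximately 92.7% of outcomes fall in the interval [1, 7].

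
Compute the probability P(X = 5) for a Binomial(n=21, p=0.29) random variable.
0.174047

We have X ~ Binomial(n=21, p=0.29).

For a Binomial distribution, the PMF gives us the probability of each outcome.

Using the PMF formula:
P(X = 5) = 0.174047

Rounded to 4 decimal places: 0.1740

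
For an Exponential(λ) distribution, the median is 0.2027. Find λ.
λ = 3.4196

For X ~ Exponential(λ), the CDF is F(x) = 1 - e^(-λx).
The median m satisfies F(m) = 0.5:
1 - e^(-λm) = 0.5
e^(-λm) = 0.5
λm = ln(2)
m = ln(2) / λ

Given m = 0.2027:
λ = ln(2) / 0.2027 = 0.693147 / 0.2027 = 3.4196

Verification: ln(2) / 3.4196 = 0.2027 ✓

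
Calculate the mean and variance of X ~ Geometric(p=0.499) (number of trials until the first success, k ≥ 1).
E[X] = 2.0040, Var(X) = 2.0120

We have X ~ Geometric(p=0.499) (number of trials until the first success, k ≥ 1).

For a Geometric distribution with p=0.499 (number of trials until the first success, k ≥ 1):

Expected value:
E[X] = 2.0040

Variance:
Var(X) = 2.0120

Standard deviation:
σ = √Var(X) = 1.4185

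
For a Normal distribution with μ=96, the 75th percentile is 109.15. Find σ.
σ = 19.4962

For X ~ Normal(μ, σ), the p-th percentile satisfies x = μ + z_p × σ,
where z_p = Φ⁻¹(p) is the standard normal quantile.

Step 1: z_{0.75} = Φ⁻¹(0.75) = 0.6745

Step 2: Solve for σ:
109.15 = 96 + 0.6745 × σ
σ = (109.15 - 96) / 0.6745
σ = 13.15 / 0.6745
σ = 19.4962

Verification: μ + z × σ = 96 + 0.6745 × 19.4962 = 109.15 ✓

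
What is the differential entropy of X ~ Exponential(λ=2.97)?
-0.0886 nats

We have X ~ Exponential(λ=2.97).

The differential entropy measures the uncertainty or information content of the distribution.

For an Exponential distribution with λ=2.97:
h(X) = -0.0886 nats

(In bits, this would be -0.1278 bits.)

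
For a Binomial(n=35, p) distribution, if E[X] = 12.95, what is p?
p = 0.37

For a Binomial(n, p) distribution:
E[X] = n × p

Given n = 35 and E[X] = 12.95:
12.95 = 35 × p
p = 12.95 / 35 = 0.37

Verification: Binomial(35, 0.37) has E[X] = 12.95 ✓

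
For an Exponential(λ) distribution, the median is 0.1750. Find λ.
λ = 3.9608

For X ~ Exponential(λ), the CDF is F(x) = 1 - e^(-λx).
The median m satisfies F(m) = 0.5:
1 - e^(-λm) = 0.5
e^(-λm) = 0.5
λm = ln(2)
m = ln(2) / λ

Given m = 0.1750:
λ = ln(2) / 0.1750 = 0.693147 / 0.1750 = 3.9608

Verification: ln(2) / 3.9608 = 0.1750 ✓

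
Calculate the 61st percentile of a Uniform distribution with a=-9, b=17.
6.8600

We have X ~ Uniform(a=-9, b=17).

We want to find x such that P(X ≤ x) = 0.61.

This is the 61st percentile, which means 61% of values fall below this point.

Using the inverse CDF (quantile function):
x = F⁻¹(0.61) = 6.8600

Verification: P(X ≤ 6.8600) = 0.61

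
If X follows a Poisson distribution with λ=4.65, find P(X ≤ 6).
0.811366

We have X ~ Poisson(λ=4.65).

The CDF gives us P(X ≤ k).

Using the CDF:
P(X ≤ 6) = 0.811366

This means there's approximately a 81.1% chance that X is at most 6.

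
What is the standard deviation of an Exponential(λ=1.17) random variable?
0.8547

We have X ~ Exponential(λ=1.17).

For an Exponential distribution with λ=1.17:
σ = √Var(X) = 0.8547

The standard deviation is the square root of the variance.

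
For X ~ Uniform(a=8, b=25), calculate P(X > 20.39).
0.271176

We have X ~ Uniform(a=8, b=25).

P(X > 20.39) = 1 - P(X ≤ 20.39)
                = 1 - F(20.39)
                = 1 - 0.728824
                = 0.271176

So there's approximately a 27.1% chance that X exceeds 20.39.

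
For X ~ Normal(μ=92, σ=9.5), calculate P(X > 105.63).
0.075681

We have X ~ Normal(μ=92, σ=9.5).

P(X > 105.63) = 1 - P(X ≤ 105.63)
                = 1 - F(105.63)
                = 1 - 0.924319
                = 0.075681

So there's approximately a 7.6% chance that X exceeds 105.63.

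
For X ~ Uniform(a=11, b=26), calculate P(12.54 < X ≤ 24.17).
0.775333

We have X ~ Uniform(a=11, b=26).

To find P(12.54 < X ≤ 24.17), we use:
P(12.54 < X ≤ 24.17) = P(X ≤ 24.17) - P(X ≤ 12.54)
                 = F(24.17) - F(12.54)
                 = 0.878000 - 0.102667
                 = 0.775333

So there's approximately a 77.5% chance that X falls in this range.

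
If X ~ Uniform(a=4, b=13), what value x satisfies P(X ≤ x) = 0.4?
7.6000

We have X ~ Uniform(a=4, b=13).

We want to find x such that P(X ≤ x) = 0.4.

This is the 40th percentile, which means 40% of values fall below this point.

Using the inverse CDF (quantile function):
x = F⁻¹(0.4) = 7.6000

Verification: P(X ≤ 7.6000) = 0.4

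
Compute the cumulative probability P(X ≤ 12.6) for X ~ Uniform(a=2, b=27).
0.424000

We have X ~ Uniform(a=2, b=27).

The CDF gives us P(X ≤ k).

Using the CDF:
P(X ≤ 12.6) = 0.424000

This means there's approximately a 42.4% chance that X is at most 12.6.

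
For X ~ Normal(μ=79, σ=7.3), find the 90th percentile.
88.3553

We have X ~ Normal(μ=79, σ=7.3).

We want to find x such that P(X ≤ x) = 0.9.

This is the 90th percentile, which means 90% of values fall below this point.

Using the inverse CDF (quantile function):
x = F⁻¹(0.9) = 88.3553

Verification: P(X ≤ 88.3553) = 0.9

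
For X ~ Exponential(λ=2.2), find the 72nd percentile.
0.5786

We have X ~ Exponential(λ=2.2).

We want to find x such that P(X ≤ x) = 0.72.

This is the 72nd percentile, which means 72% of values fall below this point.

Using the inverse CDF (quantile function):
x = F⁻¹(0.72) = 0.5786

Verification: P(X ≤ 0.5786) = 0.72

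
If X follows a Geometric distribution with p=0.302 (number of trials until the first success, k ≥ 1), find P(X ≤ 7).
0.919279

We have X ~ Geometric(p=0.302) (number of trials until the first success, k ≥ 1).

The CDF gives us P(X ≤ k).

Using the CDF:
P(X ≤ 7) = 0.919279

This means there's approximately a 91.9% chance that X is at most 7.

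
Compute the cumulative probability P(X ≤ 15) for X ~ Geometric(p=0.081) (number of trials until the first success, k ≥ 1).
0.718335

We have X ~ Geometric(p=0.081) (number of trials until the first success, k ≥ 1).

The CDF gives us P(X ≤ k).

Using the CDF:
P(X ≤ 15) = 0.718335

This means there's approximately a 71.8% chance that X is at most 15.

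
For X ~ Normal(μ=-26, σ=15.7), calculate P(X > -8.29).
0.129655

We have X ~ Normal(μ=-26, σ=15.7).

P(X > -8.29) = 1 - P(X ≤ -8.29)
                = 1 - F(-8.29)
                = 1 - 0.870345
                = 0.129655

So there's approximately a 13.0% chance that X exceeds -8.29.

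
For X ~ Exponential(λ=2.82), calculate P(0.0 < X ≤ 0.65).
0.840067

We have X ~ Exponential(λ=2.82).

To find P(0.0 < X ≤ 0.65), we use:
P(0.0 < X ≤ 0.65) = P(X ≤ 0.65) - P(X ≤ 0.0)
                 = F(0.65) - F(0.0)
                 = 0.840067 - 0.000000
                 = 0.840067

So there's approximately a 84.0% chance that X falls in this range.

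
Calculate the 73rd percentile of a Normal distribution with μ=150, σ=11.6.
157.1086

We have X ~ Normal(μ=150, σ=11.6).

We want to find x such that P(X ≤ x) = 0.73.

This is the 73rd percentile, which means 73% of values fall below this point.

Using the inverse CDF (quantile function):
x = F⁻¹(0.73) = 157.1086

Verification: P(X ≤ 157.1086) = 0.73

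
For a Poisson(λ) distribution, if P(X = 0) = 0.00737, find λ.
λ = 4.9103

For a Poisson(λ) distribution, the PMF at 0 is:
P(X = 0) = λ^0 e^(-λ) / 0! = e^(-λ)

Given P(X = 0) = 0.00737:
e^(-λ) = 0.00737
-λ = ln(0.00737)
λ = -ln(0.00737) = 4.9103

Verification: e^(-4.9103) = 0.00737 ✓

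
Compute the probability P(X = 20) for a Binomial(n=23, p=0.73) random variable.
0.064382

We have X ~ Binomial(n=23, p=0.73).

For a Binomial distribution, the PMF gives us the probability of each outcome.

Using the PMF formula:
P(X = 20) = 0.064382

Rounded to 4 decimal places: 0.0644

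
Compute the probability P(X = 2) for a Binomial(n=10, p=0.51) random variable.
0.038897

We have X ~ Binomial(n=10, p=0.51).

For a Binomial distribution, the PMF gives us the probability of each outcome.

Using the PMF formula:
P(X = 2) = 0.038897

Rounded to 4 decimal places: 0.0389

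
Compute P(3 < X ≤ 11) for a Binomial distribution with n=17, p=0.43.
0.952603

We have X ~ Binomial(n=17, p=0.43).

To find P(3 < X ≤ 11), we use:
P(3 < X ≤ 11) = P(X ≤ 11) - P(X ≤ 3)
                 = F(11) - F(3)
                 = 0.979720 - 0.027118
                 = 0.952603

So there's approximately a 95.3% chance that X falls in this range.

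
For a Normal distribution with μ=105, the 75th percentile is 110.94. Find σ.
σ = 8.8067

For X ~ Normal(μ, σ), the p-th percentile satisfies x = μ + z_p × σ,
where z_p = Φ⁻¹(p) is the standard normal quantile.

Step 1: z_{0.75} = Φ⁻¹(0.75) = 0.6745

Step 2: Solve for σ:
110.94 = 105 + 0.6745 × σ
σ = (110.94 - 105) / 0.6745
σ = 5.94 / 0.6745
σ = 8.8067

Verification: μ + z × σ = 105 + 0.6745 × 8.8067 = 110.94 ✓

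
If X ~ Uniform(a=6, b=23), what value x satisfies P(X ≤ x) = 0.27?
10.5900

We have X ~ Uniform(a=6, b=23).

We want to find x such that P(X ≤ x) = 0.27.

This is the 27th percentile, which means 27% of values fall below this point.

Using the inverse CDF (quantile function):
x = F⁻¹(0.27) = 10.5900

Verification: P(X ≤ 10.5900) = 0.27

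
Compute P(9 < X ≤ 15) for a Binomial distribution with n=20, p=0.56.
0.755508

We have X ~ Binomial(n=20, p=0.56).

To find P(9 < X ≤ 15), we use:
P(9 < X ≤ 15) = P(X ≤ 15) - P(X ≤ 9)
                 = F(15) - F(9)
                 = 0.976693 - 0.221186
                 = 0.755508

So there's approximately a 75.6% chance that X falls in this range.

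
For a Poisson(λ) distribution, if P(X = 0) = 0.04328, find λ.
λ = 3.1401

For a Poisson(λ) distribution, the PMF at 0 is:
P(X = 0) = λ^0 e^(-λ) / 0! = e^(-λ)

Given P(X = 0) = 0.04328:
e^(-λ) = 0.04328
-λ = ln(0.04328)
λ = -ln(0.04328) = 3.1401

Verification: e^(-3.1401) = 0.04328 ✓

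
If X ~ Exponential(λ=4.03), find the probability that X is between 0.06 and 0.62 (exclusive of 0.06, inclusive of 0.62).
0.703013

We have X ~ Exponential(λ=4.03).

To find P(0.06 < X ≤ 0.62), we use:
P(0.06 < X ≤ 0.62) = P(X ≤ 0.62) - P(X ≤ 0.06)
                 = F(0.62) - F(0.06)
                 = 0.917800 - 0.214787
                 = 0.703013

So there's approximately a 70.3% chance that X falls in this range.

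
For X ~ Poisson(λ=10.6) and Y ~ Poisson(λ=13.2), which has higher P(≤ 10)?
X has higher probability (P(X ≤ 10) = 0.5084 > P(Y ≤ 10) = 0.2349)

Compute P(≤ 10) for each distribution:

X ~ Poisson(λ=10.6):
P(X ≤ 10) = 0.5084

Y ~ Poisson(λ=13.2):
P(Y ≤ 10) = 0.2349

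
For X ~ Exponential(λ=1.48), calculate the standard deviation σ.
0.6757

We have X ~ Exponential(λ=1.48).

For an Exponential distribution with λ=1.48:
σ = √Var(X) = 0.6757

The standard deviation is the square root of the variance.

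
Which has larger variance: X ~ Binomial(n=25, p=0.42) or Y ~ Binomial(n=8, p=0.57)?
X has larger variance (6.0900 > 1.9608)

Compute the variance for each distribution:

X ~ Binomial(n=25, p=0.42):
Var(X) = 6.0900

Y ~ Binomial(n=8, p=0.57):
Var(Y) = 1.9608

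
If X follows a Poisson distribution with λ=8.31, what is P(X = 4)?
0.048888

We have X ~ Poisson(λ=8.31).

For a Poisson distribution, the PMF gives us the probability of each outcome.

Using the PMF formula:
P(X = 4) = 0.048888

Rounded to 4 decimal places: 0.0489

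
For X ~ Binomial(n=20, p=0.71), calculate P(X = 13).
0.155797

We have X ~ Binomial(n=20, p=0.71).

For a Binomial distribution, the PMF gives us the probability of each outcome.

Using the PMF formula:
P(X = 13) = 0.155797

Rounded to 4 decimal places: 0.1558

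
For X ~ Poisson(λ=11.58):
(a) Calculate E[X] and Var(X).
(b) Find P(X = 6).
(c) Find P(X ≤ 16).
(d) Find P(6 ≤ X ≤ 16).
(a) E[X] = 11.5800, Var(X) = 11.5800
(b) P(X = 6) = 0.031318
(c) P(X ≤ 16) = 0.919920
(d) P(6 ≤ X ≤ 16) = 0.893522

We have X ~ Poisson(λ=11.58).

(a) Moments:
E[X] = 11.5800
Var(X) = 11.5800
σ = √Var(X) = 3.4029

(b) Point probability using PMF:
P(X = 6) = 0.031318

(c) Cumulative probability using CDF:
P(X ≤ 16) = F(16) = 0.919920

(d) Range probability:
P(6 ≤ X ≤ 16) = P(X ≤ 16) - P(X ≤ 5)
                   = F(16) - F(5)
                   = 0.919920 - 0.026398
                   = 0.893522

This means approximately 89.4% of outcomes fall in the interval [6, 16].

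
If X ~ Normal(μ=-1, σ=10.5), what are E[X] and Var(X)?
E[X] = -1.0000, Var(X) = 110.2500

We have X ~ Normal(μ=-1, σ=10.5).

For a Normal distribution with μ=-1, σ=10.5:

Expected value:
E[X] = -1.0000

Variance:
Var(X) = 110.2500

Standard deviation:
σ = √Var(X) = 10.5000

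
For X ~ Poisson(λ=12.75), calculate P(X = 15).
0.084898

We have X ~ Poisson(λ=12.75).

For a Poisson distribution, the PMF gives us the probability of each outcome.

Using the PMF formula:
P(X = 15) = 0.084898

Rounded to 4 decimal places: 0.0849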